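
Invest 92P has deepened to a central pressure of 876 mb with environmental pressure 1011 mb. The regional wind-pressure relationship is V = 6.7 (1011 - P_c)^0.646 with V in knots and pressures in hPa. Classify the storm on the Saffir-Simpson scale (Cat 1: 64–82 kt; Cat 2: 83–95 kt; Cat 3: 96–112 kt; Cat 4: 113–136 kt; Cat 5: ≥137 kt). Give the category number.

5

ΔP = 1011 − 876 = 135 mb.
V ≈ 6.7 × 135^0.646 = 6.7 × 23.78 ≈ 159 kt.
159 kt falls in the Category 5 band.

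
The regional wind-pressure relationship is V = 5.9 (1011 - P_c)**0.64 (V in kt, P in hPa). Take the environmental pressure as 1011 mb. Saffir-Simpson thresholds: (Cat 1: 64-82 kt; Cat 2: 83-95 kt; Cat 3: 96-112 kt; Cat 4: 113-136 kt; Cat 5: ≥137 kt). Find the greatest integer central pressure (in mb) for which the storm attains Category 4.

910 mb

Category 4 begins at V = 113 kt.
Required ΔP = (113/5.9)^(1/0.64) = 19.153^1.562 ≈ 100.80 mb.
P_c ≤ 1011 − 100.80 = 910.20, so the highest integer P_c is 910 mb.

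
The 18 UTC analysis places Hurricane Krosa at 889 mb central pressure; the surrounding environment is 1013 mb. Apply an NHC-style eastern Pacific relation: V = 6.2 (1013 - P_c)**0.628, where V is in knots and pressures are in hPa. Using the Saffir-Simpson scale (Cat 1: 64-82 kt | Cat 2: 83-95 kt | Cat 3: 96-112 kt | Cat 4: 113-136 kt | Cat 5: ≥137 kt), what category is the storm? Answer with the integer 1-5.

4

ΔP = 1013 − 889 = 124 mb.
V ≈ 6.2 × 124^0.628 = 6.2 × 20.64 ≈ 128 kt.
128 kt falls in the Category 4 band.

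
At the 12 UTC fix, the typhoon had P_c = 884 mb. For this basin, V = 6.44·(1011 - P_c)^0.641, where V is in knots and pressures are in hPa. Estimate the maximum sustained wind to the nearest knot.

ΔP = 1011 − 884 = 127 mb.
127^0.641 ≈ 22.312.
V ≈ 6.44 × 22.312 ≈ 143.7 kt.

144 kt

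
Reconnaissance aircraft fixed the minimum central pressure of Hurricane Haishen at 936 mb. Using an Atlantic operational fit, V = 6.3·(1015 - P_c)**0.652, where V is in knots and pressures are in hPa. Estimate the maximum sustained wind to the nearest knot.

ΔP = 1015 − 936 = 79 mb.
79^0.652 ≈ 17.268.
V ≈ 6.3 × 17.268 ≈ 108.8 kt.

109 kt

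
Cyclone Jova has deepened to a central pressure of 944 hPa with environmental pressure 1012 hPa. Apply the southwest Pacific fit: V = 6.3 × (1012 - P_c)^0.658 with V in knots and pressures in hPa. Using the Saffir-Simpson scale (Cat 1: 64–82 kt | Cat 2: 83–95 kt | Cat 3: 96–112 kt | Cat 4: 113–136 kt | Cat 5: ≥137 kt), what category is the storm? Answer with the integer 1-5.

ΔP = 1012 − 944 = 68 hPa.
V ≈ 6.3 × 68^0.658 = 6.3 × 16.06 ≈ 101 kt.
101 kt falls in the Category 3 band.

3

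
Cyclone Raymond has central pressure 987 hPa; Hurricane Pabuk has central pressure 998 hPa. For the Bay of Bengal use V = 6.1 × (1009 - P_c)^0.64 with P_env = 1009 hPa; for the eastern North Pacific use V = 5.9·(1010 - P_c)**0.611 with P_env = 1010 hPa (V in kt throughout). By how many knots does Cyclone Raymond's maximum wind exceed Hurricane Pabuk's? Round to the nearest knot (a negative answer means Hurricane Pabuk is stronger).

Cyclone Raymond: ΔP = 22; V ≈ 6.1 × 22^0.64 ≈ 44.10 kt.
Hurricane Pabuk: ΔP = 12; V ≈ 5.9 × 12^0.611 ≈ 26.93 kt.
Difference ≈ 44.10 − 26.93 = 17.17 → 17 kt.

17 kt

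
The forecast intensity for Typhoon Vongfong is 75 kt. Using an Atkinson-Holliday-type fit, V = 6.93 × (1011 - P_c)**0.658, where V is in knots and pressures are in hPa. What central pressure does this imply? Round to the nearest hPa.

974 hPa

ΔP = (V / 6.93)^(1/0.658) = (75/6.93)^1.520.
75/6.93 = 10.823; 10.823^1.520 ≈ 37.32 hPa.
P_c = 1011 − 37.32 = 973.68 ≈ 974 hPa.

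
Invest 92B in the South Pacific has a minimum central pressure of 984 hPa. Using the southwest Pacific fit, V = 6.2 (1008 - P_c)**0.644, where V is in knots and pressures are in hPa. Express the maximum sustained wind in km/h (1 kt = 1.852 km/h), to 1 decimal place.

ΔP = 1008 − 984 = 24 hPa.
V ≈ 6.2 × 24^0.644 = 6.2 × 7.742 ≈ 48.001 kt.
48.001 × 1.852 ≈ 88.90 km/h → 88.9 km/h.

88.9 km/h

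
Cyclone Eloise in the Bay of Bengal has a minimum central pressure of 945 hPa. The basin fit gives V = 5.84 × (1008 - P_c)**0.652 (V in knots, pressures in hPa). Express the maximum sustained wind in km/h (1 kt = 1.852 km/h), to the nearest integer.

ΔP = 1008 − 945 = 63 hPa.
V ≈ 5.84 × 63^0.652 = 5.84 × 14.899 ≈ 87.013 kt.
87.013 × 1.852 ≈ 161.15 km/h → 161 km/h.

161 km/h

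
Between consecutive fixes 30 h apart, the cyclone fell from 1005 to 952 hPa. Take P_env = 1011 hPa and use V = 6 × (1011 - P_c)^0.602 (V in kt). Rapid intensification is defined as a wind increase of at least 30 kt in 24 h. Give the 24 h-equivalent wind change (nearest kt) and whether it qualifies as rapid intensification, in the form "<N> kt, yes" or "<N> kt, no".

V₁: ΔP = 6, V ≈ 6 × 6^0.602 ≈ 17.64 kt.
V₂: ΔP = 59, V ≈ 6 × 59^0.602 ≈ 69.86 kt.
ΔV over 30 h = 52.22 kt → 24 h equivalent = 52.22 × 24/30 ≈ 41.78 kt.
42 kt ≥ 30 kt ⇒ rapid intensification.

42 kt, yes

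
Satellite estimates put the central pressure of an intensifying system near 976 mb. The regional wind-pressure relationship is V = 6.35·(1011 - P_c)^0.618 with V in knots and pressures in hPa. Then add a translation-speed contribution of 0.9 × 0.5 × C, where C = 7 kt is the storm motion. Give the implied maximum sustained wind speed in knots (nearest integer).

60 kt

ΔP = 1011 − 976 = 35 mb.
35^0.618 ≈ 9.000.
V ≈ 6.35 × 9.000 ≈ 57.1 kt.
Translation term: 0.9 × 0.5 × 7 = 3.15 kt.
Corrected V ≈ 60.25 kt → 60 kt.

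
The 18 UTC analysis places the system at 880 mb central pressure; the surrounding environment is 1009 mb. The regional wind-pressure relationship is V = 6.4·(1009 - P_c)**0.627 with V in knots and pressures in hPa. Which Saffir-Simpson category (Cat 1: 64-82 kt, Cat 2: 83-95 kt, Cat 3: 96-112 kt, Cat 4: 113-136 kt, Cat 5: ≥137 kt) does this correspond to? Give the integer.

4

ΔP = 1009 − 880 = 129 mb.
V ≈ 6.4 × 129^0.627 = 6.4 × 21.05 ≈ 135 kt.
135 kt falls in the Category 4 band.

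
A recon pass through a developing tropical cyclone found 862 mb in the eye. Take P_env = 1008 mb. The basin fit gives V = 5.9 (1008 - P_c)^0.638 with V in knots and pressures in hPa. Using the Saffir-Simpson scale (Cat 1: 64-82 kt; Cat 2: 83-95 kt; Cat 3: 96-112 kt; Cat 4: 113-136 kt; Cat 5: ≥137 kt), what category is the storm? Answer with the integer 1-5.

5

ΔP = 1008 − 862 = 146 mb.
V ≈ 5.9 × 146^0.638 = 5.9 × 24.04 ≈ 142 kt.
142 kt falls in the Category 5 band.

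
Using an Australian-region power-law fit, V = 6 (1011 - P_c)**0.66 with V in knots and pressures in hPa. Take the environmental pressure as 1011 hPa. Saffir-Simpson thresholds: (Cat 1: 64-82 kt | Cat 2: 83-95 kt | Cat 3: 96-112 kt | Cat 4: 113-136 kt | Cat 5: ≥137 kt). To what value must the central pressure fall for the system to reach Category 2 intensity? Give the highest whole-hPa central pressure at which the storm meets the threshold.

957 hPa

Category 2 begins at V = 83 kt.
Required ΔP = (83/6)^(1/0.66) = 13.833^1.515 ≈ 53.54 hPa.
P_c ≤ 1011 − 53.54 = 957.46, so the highest integer P_c is 957 hPa.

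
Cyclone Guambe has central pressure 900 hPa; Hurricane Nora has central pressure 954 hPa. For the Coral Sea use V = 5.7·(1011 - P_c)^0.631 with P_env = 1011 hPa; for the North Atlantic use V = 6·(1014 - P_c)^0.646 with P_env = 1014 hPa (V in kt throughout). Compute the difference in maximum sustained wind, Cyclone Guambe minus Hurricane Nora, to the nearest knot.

27 kt

Cyclone Guambe: ΔP = 111; V ≈ 5.7 × 111^0.631 ≈ 111.29 kt.
Hurricane Nora: ΔP = 60; V ≈ 6 × 60^0.646 ≈ 84.50 kt.
Difference ≈ 111.29 − 84.50 = 26.79 → 27 kt.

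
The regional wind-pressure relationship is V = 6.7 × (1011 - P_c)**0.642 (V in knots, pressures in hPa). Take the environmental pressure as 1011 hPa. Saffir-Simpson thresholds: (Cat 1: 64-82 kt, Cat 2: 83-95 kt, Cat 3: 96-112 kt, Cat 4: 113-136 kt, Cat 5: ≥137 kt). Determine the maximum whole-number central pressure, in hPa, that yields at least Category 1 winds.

977 hPa

Category 1 begins at V = 64 kt.
Required ΔP = (64/6.7)^(1/0.642) = 9.552^1.558 ≈ 33.62 hPa.
P_c ≤ 1011 − 33.62 = 977.38, so the highest integer P_c is 977 hPa.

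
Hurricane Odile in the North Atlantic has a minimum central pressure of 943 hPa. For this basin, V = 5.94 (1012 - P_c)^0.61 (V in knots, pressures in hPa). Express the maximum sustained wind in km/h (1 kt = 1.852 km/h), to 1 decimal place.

ΔP = 1012 − 943 = 69 hPa.
V ≈ 5.94 × 69^0.61 = 5.94 × 13.234 ≈ 78.611 kt.
78.611 × 1.852 ≈ 145.59 km/h → 145.6 km/h.

145.6 km/h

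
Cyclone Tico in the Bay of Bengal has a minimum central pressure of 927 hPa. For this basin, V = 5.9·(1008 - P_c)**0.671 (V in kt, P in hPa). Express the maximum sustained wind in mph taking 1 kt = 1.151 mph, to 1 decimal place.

ΔP = 1008 − 927 = 81 hPa.
V ≈ 5.9 × 81^0.671 = 5.9 × 19.081 ≈ 112.576 kt.
112.576 × 1.151 ≈ 129.57 mph → 129.6 mph.

129.6 mph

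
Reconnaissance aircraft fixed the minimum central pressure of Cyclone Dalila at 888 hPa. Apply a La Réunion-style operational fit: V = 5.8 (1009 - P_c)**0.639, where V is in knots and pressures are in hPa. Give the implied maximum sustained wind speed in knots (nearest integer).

124 kt

ΔP = 1009 − 888 = 121 hPa.
121^0.639 ≈ 21.424.
V ≈ 5.8 × 21.424 ≈ 124.3 kt.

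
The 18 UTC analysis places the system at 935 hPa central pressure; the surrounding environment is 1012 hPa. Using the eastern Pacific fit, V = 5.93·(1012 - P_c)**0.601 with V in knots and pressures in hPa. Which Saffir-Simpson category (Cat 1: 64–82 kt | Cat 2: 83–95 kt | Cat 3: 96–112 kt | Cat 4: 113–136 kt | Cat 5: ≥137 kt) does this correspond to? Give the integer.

ΔP = 1012 − 935 = 77 hPa.
V ≈ 5.93 × 77^0.601 = 5.93 × 13.61 ≈ 81 kt.
81 kt falls in the Category 1 band.

1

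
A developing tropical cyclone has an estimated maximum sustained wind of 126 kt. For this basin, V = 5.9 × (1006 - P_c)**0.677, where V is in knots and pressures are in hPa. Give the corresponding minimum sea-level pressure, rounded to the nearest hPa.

ΔP = (V / 5.9)^(1/0.677) = (126/5.9)^1.477.
126/5.9 = 21.356; 21.356^1.477 ≈ 92.01 hPa.
P_c = 1006 − 92.01 = 913.99 ≈ 914 hPa.

914 hPa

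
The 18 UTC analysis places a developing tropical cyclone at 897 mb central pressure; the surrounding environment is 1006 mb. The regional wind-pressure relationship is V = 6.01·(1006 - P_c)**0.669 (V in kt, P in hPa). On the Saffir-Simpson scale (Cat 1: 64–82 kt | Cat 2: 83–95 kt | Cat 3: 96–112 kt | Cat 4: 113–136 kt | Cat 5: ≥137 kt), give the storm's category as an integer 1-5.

5

ΔP = 1006 − 897 = 109 mb.
V ≈ 6.01 × 109^0.669 = 6.01 × 23.07 ≈ 139 kt.
139 kt falls in the Category 5 band.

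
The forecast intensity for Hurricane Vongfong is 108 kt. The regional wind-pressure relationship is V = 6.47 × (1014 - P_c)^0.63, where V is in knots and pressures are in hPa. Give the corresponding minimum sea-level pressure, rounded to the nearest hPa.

927 hPa

ΔP = (V / 6.47)^(1/0.63) = (108/6.47)^1.587.
108/6.47 = 16.692; 16.692^1.587 ≈ 87.20 hPa.
P_c = 1014 − 87.20 = 926.80 ≈ 927 hPa.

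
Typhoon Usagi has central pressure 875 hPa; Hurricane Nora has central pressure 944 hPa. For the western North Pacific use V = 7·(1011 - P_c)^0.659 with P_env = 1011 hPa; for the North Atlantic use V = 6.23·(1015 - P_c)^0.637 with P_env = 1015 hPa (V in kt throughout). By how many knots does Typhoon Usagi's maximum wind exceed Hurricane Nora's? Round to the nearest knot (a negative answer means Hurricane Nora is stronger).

84 kt

Typhoon Usagi: ΔP = 136; V ≈ 7 × 136^0.659 ≈ 178.28 kt.
Hurricane Nora: ΔP = 71; V ≈ 6.23 × 71^0.637 ≈ 94.13 kt.
Difference ≈ 178.28 − 94.13 = 84.15 → 84 kt.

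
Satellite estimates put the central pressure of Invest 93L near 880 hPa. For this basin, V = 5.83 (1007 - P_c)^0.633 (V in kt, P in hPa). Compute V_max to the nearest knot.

125 kt

ΔP = 1007 − 880 = 127 hPa.
127^0.633 ≈ 21.464.
V ≈ 5.83 × 21.464 ≈ 125.1 kt.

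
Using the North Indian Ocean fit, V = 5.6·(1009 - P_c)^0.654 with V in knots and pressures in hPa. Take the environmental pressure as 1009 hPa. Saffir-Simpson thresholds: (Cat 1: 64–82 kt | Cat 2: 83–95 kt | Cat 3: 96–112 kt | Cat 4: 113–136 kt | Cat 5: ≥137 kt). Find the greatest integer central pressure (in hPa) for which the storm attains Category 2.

Category 2 begins at V = 83 kt.
Required ΔP = (83/5.6)^(1/0.654) = 14.821^1.529 ≈ 61.71 hPa.
P_c ≤ 1009 − 61.71 = 947.29, so the highest integer P_c is 947 hPa.

947 hPa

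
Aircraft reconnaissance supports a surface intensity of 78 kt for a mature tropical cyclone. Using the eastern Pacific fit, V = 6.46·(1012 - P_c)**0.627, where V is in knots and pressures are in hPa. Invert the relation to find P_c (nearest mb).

959 mb

ΔP = (V / 6.46)^(1/0.627) = (78/6.46)^1.595.
78/6.46 = 12.074; 12.074^1.595 ≈ 53.14 mb.
P_c = 1012 − 53.14 = 958.86 ≈ 959 mb.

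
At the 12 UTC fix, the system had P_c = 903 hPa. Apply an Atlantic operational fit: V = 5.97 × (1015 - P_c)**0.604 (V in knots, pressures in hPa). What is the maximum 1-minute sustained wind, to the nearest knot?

103 kt

ΔP = 1015 − 903 = 112 hPa.
112^0.604 ≈ 17.287.
V ≈ 5.97 × 17.287 ≈ 103.2 kt.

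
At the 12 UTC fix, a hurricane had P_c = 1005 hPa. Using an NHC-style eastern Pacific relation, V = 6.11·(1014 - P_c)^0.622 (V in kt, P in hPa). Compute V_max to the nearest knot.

ΔP = 1014 − 1005 = 9 hPa.
9^0.622 ≈ 3.922.
V ≈ 6.11 × 3.922 ≈ 24.0 kt.

24 kt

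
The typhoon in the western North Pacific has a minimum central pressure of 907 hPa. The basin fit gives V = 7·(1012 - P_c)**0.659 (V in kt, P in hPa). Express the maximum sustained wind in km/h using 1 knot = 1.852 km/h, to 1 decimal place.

ΔP = 1012 − 907 = 105 hPa.
V ≈ 7 × 105^0.659 = 7 × 21.477 ≈ 150.336 kt.
150.336 × 1.852 ≈ 278.42 km/h → 278.4 km/h.

278.4 km/h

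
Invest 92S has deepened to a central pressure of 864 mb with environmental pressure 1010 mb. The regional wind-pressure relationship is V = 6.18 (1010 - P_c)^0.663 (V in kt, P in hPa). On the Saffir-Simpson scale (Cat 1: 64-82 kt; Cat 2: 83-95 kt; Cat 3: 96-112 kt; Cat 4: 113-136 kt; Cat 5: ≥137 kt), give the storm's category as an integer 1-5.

5

ΔP = 1010 − 864 = 146 mb.
V ≈ 6.18 × 146^0.663 = 6.18 × 27.22 ≈ 168 kt.
168 kt falls in the Category 5 band.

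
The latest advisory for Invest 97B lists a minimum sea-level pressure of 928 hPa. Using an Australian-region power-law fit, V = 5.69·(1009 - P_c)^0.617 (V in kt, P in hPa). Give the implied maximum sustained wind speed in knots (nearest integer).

ΔP = 1009 − 928 = 81 hPa.
81^0.617 ≈ 15.050.
V ≈ 5.69 × 15.050 ≈ 85.6 kt.

86 kt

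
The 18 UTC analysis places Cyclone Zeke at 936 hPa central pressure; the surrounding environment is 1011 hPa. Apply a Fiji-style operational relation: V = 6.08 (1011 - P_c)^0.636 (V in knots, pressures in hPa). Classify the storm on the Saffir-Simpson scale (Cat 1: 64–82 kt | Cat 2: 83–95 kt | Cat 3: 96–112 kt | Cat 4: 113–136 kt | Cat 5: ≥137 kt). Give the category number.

2

ΔP = 1011 − 936 = 75 hPa.
V ≈ 6.08 × 75^0.636 = 6.08 × 15.58 ≈ 95 kt.
95 kt falls in the Category 2 band.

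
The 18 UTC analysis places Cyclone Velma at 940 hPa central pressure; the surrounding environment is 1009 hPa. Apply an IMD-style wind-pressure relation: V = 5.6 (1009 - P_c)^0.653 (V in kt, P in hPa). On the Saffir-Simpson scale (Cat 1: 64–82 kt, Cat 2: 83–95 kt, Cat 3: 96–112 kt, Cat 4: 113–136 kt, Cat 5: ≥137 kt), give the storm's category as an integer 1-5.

2

ΔP = 1009 − 940 = 69 hPa.
V ≈ 5.6 × 69^0.653 = 5.6 × 15.88 ≈ 89 kt.
89 kt falls in the Category 2 band.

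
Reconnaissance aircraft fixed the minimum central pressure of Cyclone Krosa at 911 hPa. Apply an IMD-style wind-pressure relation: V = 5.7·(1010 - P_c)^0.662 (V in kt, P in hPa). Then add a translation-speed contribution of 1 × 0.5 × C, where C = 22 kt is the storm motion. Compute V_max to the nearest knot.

ΔP = 1010 − 911 = 99 hPa.
99^0.662 ≈ 20.946.
V ≈ 5.7 × 20.946 ≈ 119.4 kt.
Translation term: 1 × 0.5 × 22 = 11 kt.
Corrected V ≈ 130.4 kt → 130 kt.

130 kt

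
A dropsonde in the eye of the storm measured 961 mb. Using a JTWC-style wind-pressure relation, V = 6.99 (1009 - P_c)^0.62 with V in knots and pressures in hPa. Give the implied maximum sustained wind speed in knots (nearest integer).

77 kt

ΔP = 1009 − 961 = 48 mb.
48^0.62 ≈ 11.025.
V ≈ 6.99 × 11.025 ≈ 77.1 kt.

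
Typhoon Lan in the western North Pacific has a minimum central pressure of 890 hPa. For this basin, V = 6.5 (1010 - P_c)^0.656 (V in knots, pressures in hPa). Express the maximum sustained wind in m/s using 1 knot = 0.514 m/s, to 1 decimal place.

77.2 m/s

ΔP = 1010 − 890 = 120 hPa.
V ≈ 6.5 × 120^0.656 = 6.5 × 23.118 ≈ 150.264 kt.
150.264 × 0.514 ≈ 77.24 m/s → 77.2 m/s.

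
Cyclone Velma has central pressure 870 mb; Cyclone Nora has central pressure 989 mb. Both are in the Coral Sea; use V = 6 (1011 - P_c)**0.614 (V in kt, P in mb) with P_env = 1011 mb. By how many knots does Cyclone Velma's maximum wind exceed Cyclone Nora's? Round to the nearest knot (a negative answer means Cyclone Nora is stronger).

Cyclone Velma: ΔP = 141; V ≈ 6 × 141^0.614 ≈ 125.25 kt.
Cyclone Nora: ΔP = 22; V ≈ 6 × 22^0.614 ≈ 40.03 kt.
Difference ≈ 125.25 − 40.03 = 85.22 → 85 kt.

85 kt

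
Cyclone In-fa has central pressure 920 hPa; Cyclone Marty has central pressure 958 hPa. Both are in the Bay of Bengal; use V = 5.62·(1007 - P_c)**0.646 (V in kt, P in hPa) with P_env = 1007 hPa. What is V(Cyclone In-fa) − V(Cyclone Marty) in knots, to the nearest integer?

Cyclone In-fa: ΔP = 87; V ≈ 5.62 × 87^0.646 ≈ 100.62 kt.
Cyclone Marty: ΔP = 49; V ≈ 5.62 × 49^0.646 ≈ 69.44 kt.
Difference ≈ 100.62 − 69.44 = 31.18 → 31 kt.

31 kt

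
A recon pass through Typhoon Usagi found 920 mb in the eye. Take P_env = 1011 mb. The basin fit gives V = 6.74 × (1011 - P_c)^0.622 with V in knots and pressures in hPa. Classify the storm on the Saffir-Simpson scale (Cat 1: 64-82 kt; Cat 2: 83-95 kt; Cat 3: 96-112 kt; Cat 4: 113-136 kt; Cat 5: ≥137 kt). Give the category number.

3

ΔP = 1011 − 920 = 91 mb.
V ≈ 6.74 × 91^0.622 = 6.74 × 16.54 ≈ 111 kt.
111 kt falls in the Category 3 band.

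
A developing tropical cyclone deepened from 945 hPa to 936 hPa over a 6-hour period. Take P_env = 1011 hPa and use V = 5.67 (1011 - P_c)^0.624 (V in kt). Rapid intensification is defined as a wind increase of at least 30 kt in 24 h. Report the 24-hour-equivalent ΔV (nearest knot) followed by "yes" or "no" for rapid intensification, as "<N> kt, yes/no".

V₁: ΔP = 66, V ≈ 5.67 × 66^0.624 ≈ 77.44 kt.
V₂: ΔP = 75, V ≈ 5.67 × 75^0.624 ≈ 83.87 kt.
ΔV over 6 h = 6.43 kt → 24 h equivalent = 6.43 × 24/6 ≈ 25.72 kt.
26 kt < 30 kt ⇒ not rapid intensification.

26 kt, no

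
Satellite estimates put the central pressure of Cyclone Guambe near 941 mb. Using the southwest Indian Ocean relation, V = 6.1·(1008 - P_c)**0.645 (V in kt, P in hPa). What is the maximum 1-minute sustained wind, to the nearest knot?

ΔP = 1008 − 941 = 67 mb.
67^0.645 ≈ 15.060.
V ≈ 6.1 × 15.060 ≈ 91.9 kt.

92 kt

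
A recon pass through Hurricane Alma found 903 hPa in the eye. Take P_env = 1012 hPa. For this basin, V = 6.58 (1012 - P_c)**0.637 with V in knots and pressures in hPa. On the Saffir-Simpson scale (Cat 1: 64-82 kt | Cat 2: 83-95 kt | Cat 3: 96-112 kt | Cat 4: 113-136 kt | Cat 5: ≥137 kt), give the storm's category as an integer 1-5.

ΔP = 1012 − 903 = 109 hPa.
V ≈ 6.58 × 109^0.637 = 6.58 × 19.85 ≈ 131 kt.
131 kt falls in the Category 4 band.

4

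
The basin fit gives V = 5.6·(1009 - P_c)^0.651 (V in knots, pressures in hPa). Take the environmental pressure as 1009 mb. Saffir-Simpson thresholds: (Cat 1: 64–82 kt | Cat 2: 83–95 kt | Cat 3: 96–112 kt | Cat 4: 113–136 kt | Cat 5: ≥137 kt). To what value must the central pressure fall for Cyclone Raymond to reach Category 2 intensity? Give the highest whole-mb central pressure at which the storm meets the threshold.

946 mb

Category 2 begins at V = 83 kt.
Required ΔP = (83/5.6)^(1/0.651) = 14.821^1.536 ≈ 62.89 mb.
P_c ≤ 1009 − 62.89 = 946.11, so the highest integer P_c is 946 mb.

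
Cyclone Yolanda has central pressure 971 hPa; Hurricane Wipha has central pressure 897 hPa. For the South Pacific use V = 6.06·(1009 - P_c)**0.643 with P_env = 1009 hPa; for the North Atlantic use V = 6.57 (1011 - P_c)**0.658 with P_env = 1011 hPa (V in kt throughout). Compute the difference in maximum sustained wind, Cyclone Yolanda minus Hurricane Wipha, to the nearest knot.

Cyclone Yolanda: ΔP = 38; V ≈ 6.06 × 38^0.643 ≈ 62.85 kt.
Hurricane Wipha: ΔP = 114; V ≈ 6.57 × 114^0.658 ≈ 148.25 kt.
Difference ≈ 62.85 − 148.25 = -85.40 → -85 kt.

-85 kt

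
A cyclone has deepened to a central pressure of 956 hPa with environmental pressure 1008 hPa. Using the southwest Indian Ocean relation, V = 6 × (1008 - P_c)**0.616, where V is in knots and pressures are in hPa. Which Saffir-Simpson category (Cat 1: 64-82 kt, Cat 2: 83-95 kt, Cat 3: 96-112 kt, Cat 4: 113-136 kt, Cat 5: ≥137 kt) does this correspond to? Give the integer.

1

ΔP = 1008 − 956 = 52 hPa.
V ≈ 6 × 52^0.616 = 6 × 11.40 ≈ 68 kt.
68 kt falls in the Category 1 band.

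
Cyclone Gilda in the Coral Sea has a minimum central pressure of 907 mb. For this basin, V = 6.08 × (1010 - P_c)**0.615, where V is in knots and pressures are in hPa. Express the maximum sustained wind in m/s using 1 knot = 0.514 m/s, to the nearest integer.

ΔP = 1010 − 907 = 103 mb.
V ≈ 6.08 × 103^0.615 = 6.08 × 17.294 ≈ 105.147 kt.
105.147 × 0.514 ≈ 54.05 m/s → 54 m/s.

54 m/s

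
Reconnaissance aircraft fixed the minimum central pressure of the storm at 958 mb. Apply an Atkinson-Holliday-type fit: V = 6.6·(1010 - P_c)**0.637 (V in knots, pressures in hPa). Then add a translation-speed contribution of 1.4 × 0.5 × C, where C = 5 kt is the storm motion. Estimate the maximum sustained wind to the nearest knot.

85 kt

ΔP = 1010 − 958 = 52 mb.
52^0.637 ≈ 12.391.
V ≈ 6.6 × 12.391 ≈ 81.8 kt.
Translation term: 1.4 × 0.5 × 5 = 3.5 kt.
Corrected V ≈ 85.3 kt → 85 kt.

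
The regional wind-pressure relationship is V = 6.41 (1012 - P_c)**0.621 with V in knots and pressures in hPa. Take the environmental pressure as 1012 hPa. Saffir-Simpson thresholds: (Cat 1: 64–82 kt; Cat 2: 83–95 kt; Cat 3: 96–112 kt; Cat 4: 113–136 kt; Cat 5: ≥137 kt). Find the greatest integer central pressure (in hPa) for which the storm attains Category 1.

Category 1 begins at V = 64 kt.
Required ΔP = (64/6.41)^(1/0.621) = 9.984^1.610 ≈ 40.66 hPa.
P_c ≤ 1012 − 40.66 = 971.34, so the highest integer P_c is 971 hPa.

971 hPa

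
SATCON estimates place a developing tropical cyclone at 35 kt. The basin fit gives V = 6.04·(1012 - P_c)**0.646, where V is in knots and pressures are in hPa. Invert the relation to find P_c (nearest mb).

ΔP = (V / 6.04)^(1/0.646) = (35/6.04)^1.548.
35/6.04 = 5.795; 5.795^1.548 ≈ 15.18 mb.
P_c = 1012 − 15.18 = 996.82 ≈ 997 mb.

997 mb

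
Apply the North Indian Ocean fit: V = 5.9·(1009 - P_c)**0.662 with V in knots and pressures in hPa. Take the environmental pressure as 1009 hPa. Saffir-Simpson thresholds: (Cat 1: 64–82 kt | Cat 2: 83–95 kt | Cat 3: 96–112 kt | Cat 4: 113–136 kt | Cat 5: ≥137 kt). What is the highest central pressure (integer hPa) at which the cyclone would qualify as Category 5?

893 hPa

Category 5 begins at V = 137 kt.
Required ΔP = (137/5.9)^(1/0.662) = 23.220^1.511 ≈ 115.68 hPa.
P_c ≤ 1009 − 115.68 = 893.32, so the highest integer P_c is 893 hPa.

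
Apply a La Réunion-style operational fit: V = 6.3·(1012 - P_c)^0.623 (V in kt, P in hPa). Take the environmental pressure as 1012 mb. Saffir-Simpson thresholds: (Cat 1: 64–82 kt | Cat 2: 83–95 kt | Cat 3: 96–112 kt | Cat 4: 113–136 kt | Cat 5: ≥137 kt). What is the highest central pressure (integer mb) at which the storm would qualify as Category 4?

909 mb

Category 4 begins at V = 113 kt.
Required ΔP = (113/6.3)^(1/0.623) = 17.937^1.605 ≈ 102.90 mb.
P_c ≤ 1012 − 102.90 = 909.10, so the highest integer P_c is 909 mb.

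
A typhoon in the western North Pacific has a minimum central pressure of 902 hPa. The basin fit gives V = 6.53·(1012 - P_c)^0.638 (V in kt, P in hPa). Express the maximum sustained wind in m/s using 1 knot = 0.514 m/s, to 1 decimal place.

67.3 m/s

ΔP = 1012 − 902 = 110 hPa.
V ≈ 6.53 × 110^0.638 = 6.53 × 20.064 ≈ 131.015 kt.
131.015 × 0.514 ≈ 67.34 m/s → 67.3 m/s.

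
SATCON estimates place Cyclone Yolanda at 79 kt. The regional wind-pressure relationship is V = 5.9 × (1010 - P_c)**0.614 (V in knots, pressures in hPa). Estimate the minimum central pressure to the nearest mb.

ΔP = (V / 5.9)^(1/0.614) = (79/5.9)^1.629.
79/5.9 = 13.390; 13.390^1.629 ≈ 68.41 mb.
P_c = 1010 − 68.41 = 941.59 ≈ 942 mb.

942 mb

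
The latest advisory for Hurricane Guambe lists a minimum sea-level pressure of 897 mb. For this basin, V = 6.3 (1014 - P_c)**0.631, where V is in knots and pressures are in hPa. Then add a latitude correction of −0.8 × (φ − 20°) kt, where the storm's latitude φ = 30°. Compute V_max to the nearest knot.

ΔP = 1014 − 897 = 117 mb.
117^0.631 ≈ 20.185.
V ≈ 6.3 × 20.185 ≈ 127.2 kt.
Latitude correction: −0.8 × (30 − 20) = -8 kt.
Corrected V ≈ 119.2 kt → 119 kt.

119 kt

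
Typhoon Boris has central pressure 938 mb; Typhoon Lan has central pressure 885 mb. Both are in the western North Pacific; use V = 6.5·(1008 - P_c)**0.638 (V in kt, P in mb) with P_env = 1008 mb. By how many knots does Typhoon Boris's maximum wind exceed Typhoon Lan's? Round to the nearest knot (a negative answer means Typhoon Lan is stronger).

-42 kt

Typhoon Boris: ΔP = 70; V ≈ 6.5 × 70^0.638 ≈ 97.74 kt.
Typhoon Lan: ΔP = 123; V ≈ 6.5 × 123^0.638 ≈ 140.05 kt.
Difference ≈ 97.74 − 140.05 = -42.31 → -42 kt.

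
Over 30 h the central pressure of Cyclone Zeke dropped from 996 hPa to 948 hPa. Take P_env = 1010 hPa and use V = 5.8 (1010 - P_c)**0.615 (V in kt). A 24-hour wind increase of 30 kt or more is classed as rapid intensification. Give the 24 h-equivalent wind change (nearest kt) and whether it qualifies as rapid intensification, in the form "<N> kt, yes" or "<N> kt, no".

V₁: ΔP = 14, V ≈ 5.8 × 14^0.615 ≈ 29.40 kt.
V₂: ΔP = 62, V ≈ 5.8 × 62^0.615 ≈ 73.41 kt.
ΔV over 30 h = 44.01 kt → 24 h equivalent = 44.01 × 24/30 ≈ 35.21 kt.
35 kt ≥ 30 kt ⇒ rapid intensification.

35 kt, yes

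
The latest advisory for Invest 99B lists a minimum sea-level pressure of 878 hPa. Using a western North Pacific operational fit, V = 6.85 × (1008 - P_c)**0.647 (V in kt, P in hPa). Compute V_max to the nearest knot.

ΔP = 1008 − 878 = 130 hPa.
130^0.647 ≈ 23.320.
V ≈ 6.85 × 23.320 ≈ 159.7 kt.

160 kt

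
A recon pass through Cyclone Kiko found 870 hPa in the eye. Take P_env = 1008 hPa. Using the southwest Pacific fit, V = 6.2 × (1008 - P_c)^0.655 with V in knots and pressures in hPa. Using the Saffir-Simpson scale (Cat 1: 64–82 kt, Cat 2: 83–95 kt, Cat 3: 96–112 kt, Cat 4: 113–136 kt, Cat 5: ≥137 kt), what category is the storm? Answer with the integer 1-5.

5

ΔP = 1008 − 870 = 138 hPa.
V ≈ 6.2 × 138^0.655 = 6.2 × 25.21 ≈ 156 kt.
156 kt falls in the Category 5 band.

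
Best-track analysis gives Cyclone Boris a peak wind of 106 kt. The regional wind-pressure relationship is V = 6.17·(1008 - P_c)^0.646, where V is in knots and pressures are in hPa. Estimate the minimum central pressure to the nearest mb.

926 mb

ΔP = (V / 6.17)^(1/0.646) = (106/6.17)^1.548.
106/6.17 = 17.180; 17.180^1.548 ≈ 81.62 mb.
P_c = 1008 − 81.62 = 926.38 ≈ 926 mb.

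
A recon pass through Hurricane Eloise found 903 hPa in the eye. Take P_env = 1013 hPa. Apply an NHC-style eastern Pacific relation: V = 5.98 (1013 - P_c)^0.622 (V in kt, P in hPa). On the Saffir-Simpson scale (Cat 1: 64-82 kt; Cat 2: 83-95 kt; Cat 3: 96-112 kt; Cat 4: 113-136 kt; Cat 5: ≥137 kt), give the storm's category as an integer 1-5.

ΔP = 1013 − 903 = 110 hPa.
V ≈ 5.98 × 110^0.622 = 5.98 × 18.61 ≈ 111 kt.
111 kt falls in the Category 3 band.

3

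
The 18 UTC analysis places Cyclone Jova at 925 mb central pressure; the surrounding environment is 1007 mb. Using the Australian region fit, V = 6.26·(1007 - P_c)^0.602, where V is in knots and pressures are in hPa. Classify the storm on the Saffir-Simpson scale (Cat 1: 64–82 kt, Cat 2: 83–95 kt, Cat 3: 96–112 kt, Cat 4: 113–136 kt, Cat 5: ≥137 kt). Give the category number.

2

ΔP = 1007 − 925 = 82 mb.
V ≈ 6.26 × 82^0.602 = 6.26 × 14.19 ≈ 89 kt.
89 kt falls in the Category 2 band.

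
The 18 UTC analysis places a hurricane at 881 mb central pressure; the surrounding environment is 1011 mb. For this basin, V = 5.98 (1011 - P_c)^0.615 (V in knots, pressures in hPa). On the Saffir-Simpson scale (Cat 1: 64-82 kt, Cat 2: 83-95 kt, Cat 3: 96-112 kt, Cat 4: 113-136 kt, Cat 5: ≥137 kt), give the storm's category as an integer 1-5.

4

ΔP = 1011 − 881 = 130 mb.
V ≈ 5.98 × 130^0.615 = 5.98 × 19.96 ≈ 119 kt.
119 kt falls in the Category 4 band.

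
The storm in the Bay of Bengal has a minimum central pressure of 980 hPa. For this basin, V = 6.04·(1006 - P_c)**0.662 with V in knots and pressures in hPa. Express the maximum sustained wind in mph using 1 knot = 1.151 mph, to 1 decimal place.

ΔP = 1006 − 980 = 26 hPa.
V ≈ 6.04 × 26^0.662 = 6.04 × 8.644 ≈ 52.209 kt.
52.209 × 1.151 ≈ 60.09 mph → 60.1 mph.

60.1 mph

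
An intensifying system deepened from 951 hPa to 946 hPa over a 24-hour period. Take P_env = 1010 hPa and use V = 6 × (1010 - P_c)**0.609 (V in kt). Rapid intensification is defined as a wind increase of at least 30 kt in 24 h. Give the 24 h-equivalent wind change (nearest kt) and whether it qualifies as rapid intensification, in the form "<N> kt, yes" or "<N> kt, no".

V₁: ΔP = 59, V ≈ 6 × 59^0.609 ≈ 71.88 kt.
V₂: ΔP = 64, V ≈ 6 × 64^0.609 ≈ 75.53 kt.
ΔV over 24 h = 3.65 kt → 24 h equivalent = 3.65 × 24/24 ≈ 3.65 kt.
4 kt < 30 kt ⇒ not rapid intensification.

4 kt, no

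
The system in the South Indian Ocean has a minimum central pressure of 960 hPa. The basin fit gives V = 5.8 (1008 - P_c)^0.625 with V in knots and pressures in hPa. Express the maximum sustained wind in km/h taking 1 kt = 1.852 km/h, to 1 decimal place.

120.7 km/h

ΔP = 1008 − 960 = 48 hPa.
V ≈ 5.8 × 48^0.625 = 5.8 × 11.240 ≈ 65.193 kt.
65.193 × 1.852 ≈ 120.74 km/h → 120.7 km/h.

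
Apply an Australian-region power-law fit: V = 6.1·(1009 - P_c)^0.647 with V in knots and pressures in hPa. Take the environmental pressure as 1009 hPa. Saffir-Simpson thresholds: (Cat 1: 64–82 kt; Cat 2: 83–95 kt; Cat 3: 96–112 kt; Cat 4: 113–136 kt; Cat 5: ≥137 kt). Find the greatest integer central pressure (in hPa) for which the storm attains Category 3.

938 hPa

Category 3 begins at V = 96 kt.
Required ΔP = (96/6.1)^(1/0.647) = 15.738^1.546 ≈ 70.79 hPa.
P_c ≤ 1009 − 70.79 = 938.21, so the highest integer P_c is 938 hPa.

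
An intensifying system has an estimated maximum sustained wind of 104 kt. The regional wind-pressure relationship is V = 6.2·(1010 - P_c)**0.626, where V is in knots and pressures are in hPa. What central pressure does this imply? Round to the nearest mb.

ΔP = (V / 6.2)^(1/0.626) = (104/6.2)^1.597.
104/6.2 = 16.774; 16.774^1.597 ≈ 90.43 mb.
P_c = 1010 − 90.43 = 919.57 ≈ 920 mb.

920 mb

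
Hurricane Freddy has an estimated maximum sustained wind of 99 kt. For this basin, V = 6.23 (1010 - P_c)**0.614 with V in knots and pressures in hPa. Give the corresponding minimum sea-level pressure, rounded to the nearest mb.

920 mb

ΔP = (V / 6.23)^(1/0.614) = (99/6.23)^1.629.
99/6.23 = 15.891; 15.891^1.629 ≈ 90.42 mb.
P_c = 1010 − 90.42 = 919.58 ≈ 920 mb.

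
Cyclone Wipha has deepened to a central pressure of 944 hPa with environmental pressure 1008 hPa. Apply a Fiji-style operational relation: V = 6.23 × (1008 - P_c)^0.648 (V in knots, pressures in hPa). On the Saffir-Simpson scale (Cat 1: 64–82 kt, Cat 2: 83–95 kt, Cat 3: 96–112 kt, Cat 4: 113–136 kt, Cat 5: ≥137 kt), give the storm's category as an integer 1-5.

ΔP = 1008 − 944 = 64 hPa.
V ≈ 6.23 × 64^0.648 = 6.23 × 14.80 ≈ 92 kt.
92 kt falls in the Category 2 band.

2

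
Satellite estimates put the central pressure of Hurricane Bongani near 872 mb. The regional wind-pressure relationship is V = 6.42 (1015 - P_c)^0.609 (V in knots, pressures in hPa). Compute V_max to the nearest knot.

132 kt

ΔP = 1015 − 872 = 143 mb.
143^0.609 ≈ 20.540.
V ≈ 6.42 × 20.540 ≈ 131.9 kt.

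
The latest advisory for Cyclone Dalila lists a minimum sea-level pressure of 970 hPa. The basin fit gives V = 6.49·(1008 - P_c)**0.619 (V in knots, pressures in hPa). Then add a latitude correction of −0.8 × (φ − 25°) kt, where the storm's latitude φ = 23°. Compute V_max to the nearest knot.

63 kt

ΔP = 1008 − 970 = 38 hPa.
38^0.619 ≈ 9.504.
V ≈ 6.49 × 9.504 ≈ 61.7 kt.
Latitude correction: −0.8 × (23 − 25) = 1.6 kt.
Corrected V ≈ 63.3 kt → 63 kt.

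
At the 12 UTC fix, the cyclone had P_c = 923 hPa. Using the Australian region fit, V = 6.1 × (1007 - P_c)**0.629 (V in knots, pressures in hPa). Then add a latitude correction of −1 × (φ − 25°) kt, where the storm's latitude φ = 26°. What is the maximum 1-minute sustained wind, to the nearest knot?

98 kt

ΔP = 1007 − 923 = 84 hPa.
84^0.629 ≈ 16.232.
V ≈ 6.1 × 16.232 ≈ 99.0 kt.
Latitude correction: −1 × (26 − 25) = -1 kt.
Corrected V ≈ 98 kt → 98 kt.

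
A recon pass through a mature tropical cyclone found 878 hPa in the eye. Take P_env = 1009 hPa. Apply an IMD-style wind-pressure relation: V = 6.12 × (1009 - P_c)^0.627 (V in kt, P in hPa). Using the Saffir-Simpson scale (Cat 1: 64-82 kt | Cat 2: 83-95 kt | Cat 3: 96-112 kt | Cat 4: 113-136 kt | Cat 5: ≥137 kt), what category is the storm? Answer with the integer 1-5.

4

ΔP = 1009 − 878 = 131 hPa.
V ≈ 6.12 × 131^0.627 = 6.12 × 21.26 ≈ 130 kt.
130 kt falls in the Category 4 band.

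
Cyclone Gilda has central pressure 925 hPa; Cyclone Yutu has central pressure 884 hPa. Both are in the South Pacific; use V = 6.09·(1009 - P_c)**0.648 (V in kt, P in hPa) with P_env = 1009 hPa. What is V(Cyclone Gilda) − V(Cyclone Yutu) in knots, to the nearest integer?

-32 kt

Cyclone Gilda: ΔP = 84; V ≈ 6.09 × 84^0.648 ≈ 107.54 kt.
Cyclone Yutu: ΔP = 125; V ≈ 6.09 × 125^0.648 ≈ 139.13 kt.
Difference ≈ 107.54 − 139.13 = -31.59 → -32 kt.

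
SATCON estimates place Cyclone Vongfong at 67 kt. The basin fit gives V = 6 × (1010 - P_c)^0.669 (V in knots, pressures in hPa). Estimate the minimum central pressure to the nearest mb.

ΔP = (V / 6)^(1/0.669) = (67/6)^1.495.
67/6 = 11.167; 11.167^1.495 ≈ 36.85 mb.
P_c = 1010 − 36.85 = 973.15 ≈ 973 mb.

973 mb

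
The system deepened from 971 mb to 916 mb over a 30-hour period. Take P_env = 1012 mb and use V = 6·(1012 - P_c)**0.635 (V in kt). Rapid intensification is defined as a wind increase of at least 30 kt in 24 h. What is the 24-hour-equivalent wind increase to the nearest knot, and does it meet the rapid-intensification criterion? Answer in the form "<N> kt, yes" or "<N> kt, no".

36 kt, yes

V₁: ΔP = 41, V ≈ 6 × 41^0.635 ≈ 63.43 kt.
V₂: ΔP = 96, V ≈ 6 × 96^0.635 ≈ 108.87 kt.
ΔV over 30 h = 45.44 kt → 24 h equivalent = 45.44 × 24/30 ≈ 36.35 kt.
36 kt ≥ 30 kt ⇒ rapid intensification.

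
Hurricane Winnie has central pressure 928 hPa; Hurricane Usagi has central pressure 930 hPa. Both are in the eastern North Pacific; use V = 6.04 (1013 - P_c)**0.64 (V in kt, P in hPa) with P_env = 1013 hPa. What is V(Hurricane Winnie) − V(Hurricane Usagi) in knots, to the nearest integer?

2 kt

Hurricane Winnie: ΔP = 85; V ≈ 6.04 × 85^0.64 ≈ 103.72 kt.
Hurricane Usagi: ΔP = 83; V ≈ 6.04 × 83^0.64 ≈ 102.15 kt.
Difference ≈ 103.72 − 102.15 = 1.57 → 2 kt.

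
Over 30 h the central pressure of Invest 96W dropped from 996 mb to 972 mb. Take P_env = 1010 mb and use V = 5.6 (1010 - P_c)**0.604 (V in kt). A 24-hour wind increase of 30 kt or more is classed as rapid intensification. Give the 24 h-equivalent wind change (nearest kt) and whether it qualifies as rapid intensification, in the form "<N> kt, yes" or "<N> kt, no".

V₁: ΔP = 14, V ≈ 5.6 × 14^0.604 ≈ 27.57 kt.
V₂: ΔP = 38, V ≈ 5.6 × 38^0.604 ≈ 50.39 kt.
ΔV over 30 h = 22.82 kt → 24 h equivalent = 22.82 × 24/30 ≈ 18.26 kt.
18 kt < 30 kt ⇒ not rapid intensification.

18 kt, no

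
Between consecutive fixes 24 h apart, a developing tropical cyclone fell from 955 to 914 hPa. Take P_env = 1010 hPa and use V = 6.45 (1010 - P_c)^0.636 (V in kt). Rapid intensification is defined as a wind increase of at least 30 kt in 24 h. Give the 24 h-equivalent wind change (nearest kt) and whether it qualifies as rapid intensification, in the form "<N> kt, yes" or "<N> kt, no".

V₁: ΔP = 55, V ≈ 6.45 × 55^0.636 ≈ 82.50 kt.
V₂: ΔP = 96, V ≈ 6.45 × 96^0.636 ≈ 117.57 kt.
ΔV over 24 h = 35.07 kt → 24 h equivalent = 35.07 × 24/24 ≈ 35.07 kt.
35 kt ≥ 30 kt ⇒ rapid intensification.

35 kt, yes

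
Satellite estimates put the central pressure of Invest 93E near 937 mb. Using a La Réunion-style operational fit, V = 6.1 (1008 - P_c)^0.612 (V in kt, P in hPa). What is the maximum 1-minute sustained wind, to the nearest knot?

83 kt

ΔP = 1008 − 937 = 71 mb.
71^0.612 ≈ 13.582.
V ≈ 6.1 × 13.582 ≈ 82.9 kt.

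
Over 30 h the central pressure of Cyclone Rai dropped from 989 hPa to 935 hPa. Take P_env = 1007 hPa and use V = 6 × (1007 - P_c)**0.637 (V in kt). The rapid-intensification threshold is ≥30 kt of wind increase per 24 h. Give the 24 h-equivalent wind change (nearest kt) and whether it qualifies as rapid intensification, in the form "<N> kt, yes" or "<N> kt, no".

43 kt, yes

V₁: ΔP = 18, V ≈ 6 × 18^0.637 ≈ 37.82 kt.
V₂: ΔP = 72, V ≈ 6 × 72^0.637 ≈ 91.47 kt.
ΔV over 30 h = 53.65 kt → 24 h equivalent = 53.65 × 24/30 ≈ 42.92 kt.
43 kt ≥ 30 kt ⇒ rapid intensification.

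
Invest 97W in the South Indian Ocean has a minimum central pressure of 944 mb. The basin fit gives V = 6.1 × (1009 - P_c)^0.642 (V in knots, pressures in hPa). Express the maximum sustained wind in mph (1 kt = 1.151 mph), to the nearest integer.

ΔP = 1009 − 944 = 65 mb.
V ≈ 6.1 × 65^0.642 = 6.1 × 14.584 ≈ 88.965 kt.
88.965 × 1.151 ≈ 102.40 mph → 102 mph.

102 mph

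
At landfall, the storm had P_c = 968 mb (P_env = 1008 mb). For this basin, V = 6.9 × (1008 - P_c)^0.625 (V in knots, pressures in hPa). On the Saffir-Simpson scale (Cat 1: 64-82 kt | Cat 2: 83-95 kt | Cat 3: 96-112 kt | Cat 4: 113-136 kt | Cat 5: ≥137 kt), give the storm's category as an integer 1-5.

1

ΔP = 1008 − 968 = 40 mb.
V ≈ 6.9 × 40^0.625 = 6.9 × 10.03 ≈ 69 kt.
69 kt falls in the Category 1 band.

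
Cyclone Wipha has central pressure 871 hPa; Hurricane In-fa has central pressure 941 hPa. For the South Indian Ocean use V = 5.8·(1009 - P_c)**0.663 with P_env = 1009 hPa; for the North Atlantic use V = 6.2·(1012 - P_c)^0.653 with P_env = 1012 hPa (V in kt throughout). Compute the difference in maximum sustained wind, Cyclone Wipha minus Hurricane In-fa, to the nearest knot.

52 kt

Cyclone Wipha: ΔP = 138; V ≈ 5.8 × 138^0.663 ≈ 152.11 kt.
Hurricane In-fa: ΔP = 71; V ≈ 6.2 × 71^0.653 ≈ 100.29 kt.
Difference ≈ 152.11 − 100.29 = 51.82 → 52 kt.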